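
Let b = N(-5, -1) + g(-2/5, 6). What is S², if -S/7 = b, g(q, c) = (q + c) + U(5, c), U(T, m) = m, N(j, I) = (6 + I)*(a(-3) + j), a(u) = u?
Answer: 988036/25 ≈ 39521.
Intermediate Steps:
N(j, I) = (-3 + j)*(6 + I) (N(j, I) = (6 + I)*(-3 + j) = (-3 + j)*(6 + I))
g(q, c) = q + 2*c (g(q, c) = (q + c) + c = (c + q) + c = q + 2*c)
b = -142/5 (b = (-18 - 3*(-1) + 6*(-5) - 1*(-5)) + (-2/5 + 2*6) = (-18 + 3 - 30 + 5) + (-2*⅕ + 12) = -40 + (-⅖ + 12) = -40 + 58/5 = -142/5 ≈ -28.400)
S = 994/5 (S = -7*(-142/5) = 994/5 ≈ 198.80)
S² = (994/5)² = 988036/25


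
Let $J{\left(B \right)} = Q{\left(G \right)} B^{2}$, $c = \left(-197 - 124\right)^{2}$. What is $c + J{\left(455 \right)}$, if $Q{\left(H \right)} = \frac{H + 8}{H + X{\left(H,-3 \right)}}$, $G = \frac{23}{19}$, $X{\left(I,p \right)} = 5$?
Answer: $\frac{48388213}{118} \approx 4.1007 \cdot 10^{5}$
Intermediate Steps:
$G = \frac{23}{19}$ ($G = 23 \cdot \frac{1}{19} = \frac{23}{19} \approx 1.2105$)
$c = 103041$ ($c = \left(-321\right)^{2} = 103041$)
$Q{\left(H \right)} = \frac{8 + H}{5 + H}$ ($Q{\left(H \right)} = \frac{H + 8}{H + 5} = \frac{8 + H}{5 + H}$)
$J{\left(B \right)} = \frac{175 B^{2}}{118}$ ($J{\left(B \right)} = \frac{8 + \frac{23}{19}}{5 + \frac{23}{19}} B^{2} = \frac{1}{\frac{118}{19}} \cdot \frac{175}{19} B^{2} = \frac{19}{118} \cdot \frac{175}{19} B^{2} = \frac{175 B^{2}}{118}$)
$c + J{\left(455 \right)} = 103041 + \frac{175 \cdot 455^{2}}{118} = 103041 + \frac{175}{118} \cdot 207025 = 103041 + \frac{36229375}{118} = \frac{48388213}{118}$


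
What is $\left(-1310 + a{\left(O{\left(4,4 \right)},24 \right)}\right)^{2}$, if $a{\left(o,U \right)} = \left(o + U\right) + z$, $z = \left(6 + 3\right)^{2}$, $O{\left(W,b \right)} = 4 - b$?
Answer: $1452025$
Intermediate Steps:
$z = 81$ ($z = 9^{2} = 81$)
$a{\left(o,U \right)} = 81 + U + o$ ($a{\left(o,U \right)} = \left(o + U\right) + 81 = \left(U + o\right) + 81 = 81 + U + o$)
$\left(-1310 + a{\left(O{\left(4,4 \right)},24 \right)}\right)^{2} = \left(-1310 + \left(81 + 24 + \left(4 - 4\right)\right)\right)^{2} = \left(-1310 + \left(81 + 24 + 0\right)\right)^{2} = \left(-1310 + 105\right)^{2} = \left(-1205\right)^{2} = 1452025$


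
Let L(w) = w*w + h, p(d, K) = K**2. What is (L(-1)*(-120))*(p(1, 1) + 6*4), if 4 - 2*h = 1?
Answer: -7500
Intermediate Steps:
h = 3/2 (h = 2 - 1/2*1 = 2 - 1/2 = 3/2 ≈ 1.5000)
L(w) = 3/2 + w**2 (L(w) = w*w + 3/2 = w**2 + 3/2 = 3/2 + w**2)
(L(-1)*(-120))*(p(1, 1) + 6*4) = ((3/2 + (-1)**2)*(-120))*(1**2 + 6*4) = ((3/2 + 1)*(-120))*(1 + 24) = ((5/2)*(-120))*25 = -300*25 = -7500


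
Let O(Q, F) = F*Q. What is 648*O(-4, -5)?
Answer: 12960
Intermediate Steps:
648*O(-4, -5) = 648*(-5*(-4)) = 648*20 = 12960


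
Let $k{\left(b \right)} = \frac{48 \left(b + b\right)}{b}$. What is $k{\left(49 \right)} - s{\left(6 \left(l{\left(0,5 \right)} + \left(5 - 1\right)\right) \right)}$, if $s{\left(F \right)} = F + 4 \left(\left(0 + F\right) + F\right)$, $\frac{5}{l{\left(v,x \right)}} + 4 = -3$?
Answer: $- \frac{570}{7} \approx -81.429$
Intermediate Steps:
$l{\left(v,x \right)} = - \frac{5}{7}$ ($l{\left(v,x \right)} = \frac{5}{-4 - 3} = \frac{5}{-7} = 5 \left(- \frac{1}{7}\right) = - \frac{5}{7}$)
$k{\left(b \right)} = 96$ ($k{\left(b \right)} = \frac{48 \cdot 2 b}{b} = \frac{96 b}{b} = 96$)
$s{\left(F \right)} = 9 F$ ($s{\left(F \right)} = F + 4 \left(F + F\right) = F + 4 \cdot 2 F = F + 8 F = 9 F$)
$k{\left(49 \right)} - s{\left(6 \left(l{\left(0,5 \right)} + \left(5 - 1\right)\right) \right)} = 96 - 9 \cdot 6 \left(- \frac{5}{7} + \left(5 - 1\right)\right) = 96 - 9 \cdot 6 \left(- \frac{5}{7} + 4\right) = 96 - 9 \cdot 6 \cdot \frac{23}{7} = 96 - 9 \cdot \frac{138}{7} = 96 - \frac{1242}{7} = - \frac{570}{7}$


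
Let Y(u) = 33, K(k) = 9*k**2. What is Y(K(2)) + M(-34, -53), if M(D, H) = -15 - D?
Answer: 52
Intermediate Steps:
Y(K(2)) + M(-34, -53) = 33 + (-15 - 1*(-34)) = 33 + (-15 + 34) = 33 + 19 = 52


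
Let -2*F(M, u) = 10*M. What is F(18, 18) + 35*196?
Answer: 6770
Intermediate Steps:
F(M, u) = -5*M
F(18, 18) + 35*196 = -5*18 + 35*196 = -90 + 6860 = 6770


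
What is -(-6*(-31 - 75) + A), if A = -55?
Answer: -581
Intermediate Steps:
-(-6*(-31 - 75) + A) = -(-6*(-31 - 75) - 55) = -(-6*(-106) - 55) = -(636 - 55) = -1*581 = -581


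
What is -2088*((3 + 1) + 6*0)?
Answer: -8352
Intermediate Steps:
-2088*((3 + 1) + 6*0) = -2088*(4 + 0) = -2088*4 = -8352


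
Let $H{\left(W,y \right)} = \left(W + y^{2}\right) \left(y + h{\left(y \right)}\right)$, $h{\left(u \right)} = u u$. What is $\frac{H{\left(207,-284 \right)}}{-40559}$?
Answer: $- \frac{6499121036}{40559} \approx -1.6024 \cdot 10^{5}$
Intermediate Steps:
$h{\left(u \right)} = u^{2}$
$H{\left(W,y \right)} = \left(W + y^{2}\right) \left(y + y^{2}\right)$
$\frac{H{\left(207,-284 \right)}}{-40559} = \frac{\left(-284\right) \left(207 + \left(-284\right)^{2} + \left(-284\right)^{3} + 207 \left(-284\right)\right)}{-40559} = - 284 \left(207 + 80656 - 22906304 - 58788\right) \left(- \frac{1}{40559}\right) = \left(-284\right) \left(-22884229\right) \left(- \frac{1}{40559}\right) = 6499121036 \left(- \frac{1}{40559}\right) = - \frac{6499121036}{40559}$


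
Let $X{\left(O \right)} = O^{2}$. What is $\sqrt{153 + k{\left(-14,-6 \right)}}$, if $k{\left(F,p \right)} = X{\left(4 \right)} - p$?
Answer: $5 \sqrt{7} \approx 13.229$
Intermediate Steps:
$k{\left(F,p \right)} = 16 - p$ ($k{\left(F,p \right)} = 4^{2} - p = 16 - p$)
$\sqrt{153 + k{\left(-14,-6 \right)}} = \sqrt{153 + \left(16 - -6\right)} = \sqrt{153 + \left(16 + 6\right)} = \sqrt{153 + 22} = \sqrt{175} = 5 \sqrt{7}$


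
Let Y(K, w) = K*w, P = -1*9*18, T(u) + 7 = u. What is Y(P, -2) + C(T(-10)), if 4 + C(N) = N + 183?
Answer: 486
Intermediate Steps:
T(u) = -7 + u
C(N) = 179 + N (C(N) = -4 + (N + 183) = -4 + (183 + N) = 179 + N)
P = -162 (P = -9*18 = -162)
Y(P, -2) + C(T(-10)) = -162*(-2) + (179 + (-7 - 10)) = 324 + (179 - 17) = 324 + 162 = 486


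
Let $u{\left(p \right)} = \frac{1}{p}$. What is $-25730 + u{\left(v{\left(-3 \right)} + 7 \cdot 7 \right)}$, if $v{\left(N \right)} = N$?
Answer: $- \frac{1183579}{46} \approx -25730.0$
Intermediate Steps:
$-25730 + u{\left(v{\left(-3 \right)} + 7 \cdot 7 \right)} = -25730 + \frac{1}{-3 + 7 \cdot 7} = -25730 + \frac{1}{-3 + 49} = -25730 + \frac{1}{46} = - \frac{1183579}{46}$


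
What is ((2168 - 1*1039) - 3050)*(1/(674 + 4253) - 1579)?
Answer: 14944865172/4927 ≈ 3.0333e+6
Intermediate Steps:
((2168 - 1*1039) - 3050)*(1/(674 + 4253) - 1579) = ((2168 - 1039) - 3050)*(1/4927 - 1579) = (1129 - 3050)*(1/4927 - 1579) = -1921*(-7779732/4927) = 14944865172/4927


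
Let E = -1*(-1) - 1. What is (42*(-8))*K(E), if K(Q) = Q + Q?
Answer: 0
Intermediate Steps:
E = 0 (E = 1 - 1 = 0)
K(Q) = 2*Q
(42*(-8))*K(E) = (42*(-8))*(2*0) = -336*0 = 0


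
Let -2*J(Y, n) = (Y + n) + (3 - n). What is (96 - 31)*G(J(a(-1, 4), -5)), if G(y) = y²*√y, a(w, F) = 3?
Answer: 585*I*√3 ≈ 1013.3*I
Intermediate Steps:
J(Y, n) = -3/2 - Y/2 (J(Y, n) = -((Y + n) + (3 - n))/2 = -(3 + Y)/2 = -3/2 - Y/2)
G(y) = y^(5/2)
(96 - 31)*G(J(a(-1, 4), -5)) = (96 - 31)*(-3/2 - ½*3)^(5/2) = 65*(-3/2 - 3/2)^(5/2) = 65*(-3)^(5/2) = 65*(9*I*√3) = 585*I*√3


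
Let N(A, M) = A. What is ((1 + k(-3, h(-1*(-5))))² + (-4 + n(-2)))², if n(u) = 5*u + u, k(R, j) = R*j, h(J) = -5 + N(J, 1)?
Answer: 225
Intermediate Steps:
h(J) = -5 + J
n(u) = 6*u
((1 + k(-3, h(-1*(-5))))² + (-4 + n(-2)))² = ((1 - 3*(-5 - 1*(-5)))² + (-4 + 6*(-2)))² = ((1 - 3*(-5 + 5))² + (-4 - 12))² = ((1 - 3*0)² - 16)² = ((1 + 0)² - 16)² = (1² - 16)² = (1 - 16)² = (-15)² = 225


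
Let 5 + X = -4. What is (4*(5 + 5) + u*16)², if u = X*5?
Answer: 462400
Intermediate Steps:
X = -9 (X = -5 - 4 = -9)
u = -45 (u = -9*5 = -45)
(4*(5 + 5) + u*16)² = (4*(5 + 5) - 45*16)² = (4*10 - 720)² = (40 - 720)² = (-680)² = 462400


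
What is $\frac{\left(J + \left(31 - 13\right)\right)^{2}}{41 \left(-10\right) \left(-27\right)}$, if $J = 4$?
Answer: $\frac{242}{5535} \approx 0.043722$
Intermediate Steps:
$\frac{\left(J + \left(31 - 13\right)\right)^{2}}{41 \left(-10\right) \left(-27\right)} = \frac{\left(4 + \left(31 - 13\right)\right)^{2}}{41 \left(-10\right) \left(-27\right)} = \frac{\left(4 + \left(31 - 13\right)\right)^{2}}{\left(-410\right) \left(-27\right)} = \frac{\left(4 + 18\right)^{2}}{11070} = 22^{2} \cdot \frac{1}{11070} = 484 \cdot \frac{1}{11070} = \frac{242}{5535}$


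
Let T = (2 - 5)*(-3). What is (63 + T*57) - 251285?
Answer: -250709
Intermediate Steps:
T = 9 (T = -3*(-3) = 9)
(63 + T*57) - 251285 = (63 + 9*57) - 251285 = (63 + 513) - 251285 = 576 - 251285 = -250709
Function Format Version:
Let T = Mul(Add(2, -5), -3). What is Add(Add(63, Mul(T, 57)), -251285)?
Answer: -250709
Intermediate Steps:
T = 9 (T = Mul(-3, -3) = 9)
Add(Add(63, Mul(T, 57)), -251285) = Add(Add(63, Mul(9, 57)), -251285) = Add(Add(63, 513), -251285) = Add(576, -251285) = -250709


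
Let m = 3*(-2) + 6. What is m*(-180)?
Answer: 0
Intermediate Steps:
m = 0 (m = -6 + 6 = 0)
m*(-180) = 0*(-180) = 0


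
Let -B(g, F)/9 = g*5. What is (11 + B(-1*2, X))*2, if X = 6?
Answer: 202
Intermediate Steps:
B(g, F) = -45*g (B(g, F) = -9*g*5 = -45*g)
(11 + B(-1*2, X))*2 = (11 - (-45)*2)*2 = (11 - 45*(-2))*2 = (11 + 90)*2 = 101*2 = 202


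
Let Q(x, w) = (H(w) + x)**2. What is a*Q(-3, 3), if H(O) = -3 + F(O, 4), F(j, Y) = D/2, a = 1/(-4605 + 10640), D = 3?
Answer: 81/24140 ≈ 0.0033554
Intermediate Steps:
a = 1/6035 ≈ 0.00016570
F(j, Y) = 3/2
H(O) = -3/2 (H(O) = -3 + 3/2 = -3/2)
Q(x, w) = (-3/2 + x)**2
a*Q(-3, 3) = ((-3 + 2*(-3))**2/4)/6035 = ((-3 - 6)**2/4)/6035 = ((1/4)*(-9)**2)/6035 = ((1/4)*81)/6035 = (1/6035)*(81/4) = 81/24140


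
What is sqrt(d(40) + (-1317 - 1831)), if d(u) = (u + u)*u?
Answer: 2*sqrt(13) ≈ 7.2111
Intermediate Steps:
d(u) = 2*u**2 (d(u) = (2*u)*u = 2*u**2)
sqrt(d(40) + (-1317 - 1831)) = sqrt(2*40**2 + (-1317 - 1831)) = sqrt(2*1600 - 3148) = sqrt(3200 - 3148) = sqrt(52) = 2*sqrt(13)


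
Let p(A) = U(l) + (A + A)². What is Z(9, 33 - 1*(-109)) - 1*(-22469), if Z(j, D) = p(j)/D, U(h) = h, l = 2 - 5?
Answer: 3190919/142 ≈ 22471.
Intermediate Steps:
l = -3
p(A) = -3 + 4*A² (p(A) = -3 + (A + A)² = -3 + (2*A)² = -3 + 4*A²)
Z(j, D) = (-3 + 4*j²)/D
Z(9, 33 - 1*(-109)) - 1*(-22469) = (-3 + 4*9²)/(33 - 1*(-109)) - 1*(-22469) = (-3 + 4*81)/(33 + 109) + 22469 = (-3 + 324)/142 + 22469 = (1/142)*321 + 22469 = 321/142 + 22469 = 3190919/142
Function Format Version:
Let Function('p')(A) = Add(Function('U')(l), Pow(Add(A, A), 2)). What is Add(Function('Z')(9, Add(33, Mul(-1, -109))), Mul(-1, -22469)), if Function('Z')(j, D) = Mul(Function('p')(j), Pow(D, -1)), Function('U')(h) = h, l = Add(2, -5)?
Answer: Rational(3190919, 142) ≈ 22471.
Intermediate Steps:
l = -3
Function('p')(A) = Add(-3, Mul(4, Pow(A, 2))) (Function('p')(A) = Add(-3, Pow(Add(A, A), 2)) = Add(-3, Pow(Mul(2, A), 2)) = Add(-3, Mul(4, Pow(A, 2))))
Function('Z')(j, D) = Mul(Pow(D, -1), Add(-3, Mul(4, Pow(j, 2)))) (Function('Z')(j, D) = Mul(Add(-3, Mul(4, Pow(j, 2))), Pow(D, -1)) = Mul(Pow(D, -1), Add(-3, Mul(4, Pow(j, 2)))))
Add(Function('Z')(9, Add(33, Mul(-1, -109))), Mul(-1, -22469)) = Add(Mul(Pow(Add(33, Mul(-1, -109)), -1), Add(-3, Mul(4, Pow(9, 2)))), Mul(-1, -22469)) = Add(Mul(Pow(Add(33, 109), -1), Add(-3, Mul(4, 81))), 22469) = Add(Mul(Pow(142, -1), Add(-3, 324)), 22469) = Add(Mul(Rational(1, 142), 321), 22469) = Add(Rational(321, 142), 22469) = Rational(3190919, 142)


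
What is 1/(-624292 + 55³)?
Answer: -1/457917 ≈ -2.1838e-6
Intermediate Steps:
1/(-624292 + 55³) = 1/(-624292 + 166375) = 1/(-457917) = -1/457917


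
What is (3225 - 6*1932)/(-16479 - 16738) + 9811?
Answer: 325900354/33217 ≈ 9811.3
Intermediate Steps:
(3225 - 6*1932)/(-16479 - 16738) + 9811 = (3225 - 11592)/(-33217) + 9811 = -8367*(-1/33217) + 9811 = 8367/33217 + 9811 = 325900354/33217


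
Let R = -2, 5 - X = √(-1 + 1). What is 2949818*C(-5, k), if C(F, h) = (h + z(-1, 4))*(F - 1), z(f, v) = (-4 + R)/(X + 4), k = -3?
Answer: 64895996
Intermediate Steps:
X = 5 (X = 5 - √(-1 + 1) = 5 - √0 = 5 - 1*0 = 5 + 0 = 5)
z(f, v) = -⅔ (z(f, v) = (-4 - 2)/(5 + 4) = -6/9 = -6*⅑ = -⅔)
C(F, h) = (-1 + F)*(-⅔ + h) (C(F, h) = (h - ⅔)*(F - 1) = (-⅔ + h)*(-1 + F) = (-1 + F)*(-⅔ + h))
2949818*C(-5, k) = 2949818*(⅔ - 1*(-3) - ⅔*(-5) - 5*(-3)) = 2949818*(⅔ + 3 + 10/3 + 15) = 2949818*22 = 64895996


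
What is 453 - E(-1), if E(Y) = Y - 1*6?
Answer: 460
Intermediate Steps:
E(Y) = -6 + Y (E(Y) = Y - 6 = -6 + Y)
453 - E(-1) = 453 - (-6 - 1) = 453 - 1*(-7) = 453 + 7 = 460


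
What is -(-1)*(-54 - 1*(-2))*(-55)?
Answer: 2860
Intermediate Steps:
-(-1)*(-54 - 1*(-2))*(-55) = -(-1)*(-54 + 2)*(-55) = -(-1)*(-52)*(-55) = -1*52*(-55) = -52*(-55) = 2860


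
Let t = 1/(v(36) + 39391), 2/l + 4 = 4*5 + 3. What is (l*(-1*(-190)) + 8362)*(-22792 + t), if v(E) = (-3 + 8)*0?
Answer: -684123349302/3581 ≈ -1.9104e+8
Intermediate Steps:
l = 2/19 (l = 2/(-4 + (4*5 + 3)) = 2/(-4 + (20 + 3)) = 2/(-4 + 23) = 2/19 ≈ 0.10526)
v(E) = 0 (v(E) = 5*0 = 0)
t = 1/39391 (t = 1/(0 + 39391) = 1/39391 ≈ 2.5387e-5)
(l*(-1*(-190)) + 8362)*(-22792 + t) = (2*(-1*(-190))/19 + 8362)*(-22792 + 1/39391) = ((2/19)*190 + 8362)*(-897799671/39391) = (20 + 8362)*(-897799671/39391) = 8382*(-897799671/39391) = -684123349302/3581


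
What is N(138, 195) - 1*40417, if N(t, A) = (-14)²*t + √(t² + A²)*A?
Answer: -13369 + 585*√6341 ≈ 33215.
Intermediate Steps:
N(t, A) = 196*t + A*√(A² + t²) (N(t, A) = 196*t + √(A² + t²)*A = 196*t + A*√(A² + t²))
N(138, 195) - 1*40417 = (196*138 + 195*√(195² + 138²)) - 1*40417 = (27048 + 195*√(38025 + 19044)) - 40417 = (27048 + 195*√57069) - 40417 = (27048 + 195*(3*√6341)) - 40417 = (27048 + 585*√6341) - 40417 = -13369 + 585*√6341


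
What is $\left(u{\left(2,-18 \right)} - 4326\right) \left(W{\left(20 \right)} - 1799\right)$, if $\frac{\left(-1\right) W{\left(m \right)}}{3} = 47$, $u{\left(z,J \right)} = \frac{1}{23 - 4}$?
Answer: $\frac{159454420}{19} \approx 8.3923 \cdot 10^{6}$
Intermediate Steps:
$u{\left(z,J \right)} = \frac{1}{19}$
$W{\left(m \right)} = -141$ ($W{\left(m \right)} = \left(-3\right) 47 = -141$)
$\left(u{\left(2,-18 \right)} - 4326\right) \left(W{\left(20 \right)} - 1799\right) = \left(\frac{1}{19} - 4326\right) \left(-141 - 1799\right) = \left(- \frac{82193}{19}\right) \left(-1940\right) = \frac{159454420}{19}$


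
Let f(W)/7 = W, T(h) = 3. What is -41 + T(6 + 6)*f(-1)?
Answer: -62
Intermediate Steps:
f(W) = 7*W
-41 + T(6 + 6)*f(-1) = -41 + 3*(7*(-1)) = -41 + 3*(-7) = -41 - 21 = -62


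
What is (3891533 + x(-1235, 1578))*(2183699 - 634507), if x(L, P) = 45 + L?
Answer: 6026888252856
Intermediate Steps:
(3891533 + x(-1235, 1578))*(2183699 - 634507) = (3891533 + (45 - 1235))*(2183699 - 634507) = (3891533 - 1190)*1549192 = 3890343*1549192 = 6026888252856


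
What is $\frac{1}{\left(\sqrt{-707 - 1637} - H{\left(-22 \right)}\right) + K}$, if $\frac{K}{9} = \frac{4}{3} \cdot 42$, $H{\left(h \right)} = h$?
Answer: $\frac{263}{139510} - \frac{i \sqrt{586}}{139510} \approx 0.0018852 - 0.00017352 i$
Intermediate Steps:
$K = 504$ ($K = 9 \cdot \frac{4}{3} \cdot 42 = 9 \cdot 56 = 504$)
$\frac{1}{\left(\sqrt{-707 - 1637} - H{\left(-22 \right)}\right) + K} = \frac{1}{\left(\sqrt{-707 - 1637} - -22\right) + 504} = \frac{1}{\left(\sqrt{-2344} + 22\right) + 504} = \frac{1}{\left(2 i \sqrt{586} + 22\right) + 504} = \frac{1}{\left(22 + 2 i \sqrt{586}\right) + 504} = \frac{1}{526 + 2 i \sqrt{586}}$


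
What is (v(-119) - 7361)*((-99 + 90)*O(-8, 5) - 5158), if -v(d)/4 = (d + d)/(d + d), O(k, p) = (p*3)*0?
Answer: 37988670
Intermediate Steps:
O(k, p) = 0 (O(k, p) = (3*p)*0 = 0)
v(d) = -4 (v(d) = -4*(d + d)/(d + d) = -4*2*d/(2*d) = -4*2*d*1/(2*d) = -4*1 = -4)
(v(-119) - 7361)*((-99 + 90)*O(-8, 5) - 5158) = (-4 - 7361)*((-99 + 90)*0 - 5158) = -7365*(-9*0 - 5158) = -7365*(0 - 5158) = -7365*(-5158) = 37988670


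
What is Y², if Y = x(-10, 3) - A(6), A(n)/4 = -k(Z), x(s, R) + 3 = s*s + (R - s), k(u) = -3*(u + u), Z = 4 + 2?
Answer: 1156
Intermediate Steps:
Z = 6
k(u) = -6*u
x(s, R) = -3 + R + s² - s (x(s, R) = -3 + (s*s + (R - s)) = -3 + (s² + (R - s)) = -3 + (R + s² - s) = -3 + R + s² - s)
A(n) = 144 (A(n) = 4*(-(-6)*6) = 4*(-1*(-36)) = 4*36 = 144)
Y = -34 (Y = (-3 + 3 + (-10)² - 1*(-10)) - 1*144 = (-3 + 3 + 100 + 10) - 144 = 110 - 144 = -34)
Y² = (-34)² = 1156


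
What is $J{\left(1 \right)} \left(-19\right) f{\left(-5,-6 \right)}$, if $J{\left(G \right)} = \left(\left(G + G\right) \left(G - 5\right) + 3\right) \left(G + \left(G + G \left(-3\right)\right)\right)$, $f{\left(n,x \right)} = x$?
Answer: $570$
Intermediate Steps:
$J{\left(G \right)} = - G \left(3 + 2 G \left(-5 + G\right)\right)$ ($J{\left(G \right)} = \left(2 G \left(-5 + G\right) + 3\right) \left(G + \left(G - 3 G\right)\right) = \left(2 G \left(-5 + G\right) + 3\right) \left(G - 2 G\right) = \left(3 + 2 G \left(-5 + G\right)\right) \left(- G\right) = - G \left(3 + 2 G \left(-5 + G\right)\right)$)
$J{\left(1 \right)} \left(-19\right) f{\left(-5,-6 \right)} = 1 \left(-3 - 2 \cdot 1^{2} + 10 \cdot 1\right) \left(-19\right) \left(-6\right) = 1 \left(-3 - 2 + 10\right) \left(-19\right) \left(-6\right) = 1 \cdot 5 \left(-19\right) \left(-6\right) = 5 \left(-19\right) \left(-6\right) = \left(-95\right) \left(-6\right) = 570$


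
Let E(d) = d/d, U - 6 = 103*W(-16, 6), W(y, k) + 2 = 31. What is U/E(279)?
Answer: 2993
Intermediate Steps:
W(y, k) = 29 (W(y, k) = -2 + 31 = 29)
U = 2993 (U = 6 + 103*29 = 6 + 2987 = 2993)
E(d) = 1
U/E(279) = 2993/1 = 2993*1 = 2993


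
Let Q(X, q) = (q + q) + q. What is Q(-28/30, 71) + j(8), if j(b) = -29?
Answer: 184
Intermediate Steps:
Q(X, q) = 3*q (Q(X, q) = 2*q + q = 3*q)
Q(-28/30, 71) + j(8) = 3*71 - 29 = 213 - 29 = 184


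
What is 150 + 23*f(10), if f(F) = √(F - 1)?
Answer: 219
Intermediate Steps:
f(F) = √(-1 + F)
150 + 23*f(10) = 150 + 23*√(-1 + 10) = 150 + 23*√9 = 150 + 23*3 = 150 + 69 = 219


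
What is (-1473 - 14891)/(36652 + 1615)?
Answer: -16364/38267 ≈ -0.42763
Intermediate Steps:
(-1473 - 14891)/(36652 + 1615) = -16364/38267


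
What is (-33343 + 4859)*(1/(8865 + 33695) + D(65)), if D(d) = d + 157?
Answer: -67281493841/10640 ≈ -6.3234e+6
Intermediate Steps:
D(d) = 157 + d
(-33343 + 4859)*(1/(8865 + 33695) + D(65)) = (-33343 + 4859)*(1/(8865 + 33695) + (157 + 65)) = -28484*(1/42560 + 222) = -28484*9448321/42560 = -67281493841/10640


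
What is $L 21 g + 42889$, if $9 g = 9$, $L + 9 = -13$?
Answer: $42427$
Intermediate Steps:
$L = -22$ ($L = -9 - 13 = -22$)
$g = 1$ ($g = \frac{1}{9} \cdot 9 = 1$)
$L 21 g + 42889 = \left(-22\right) 21 \cdot 1 + 42889 = \left(-462\right) 1 + 42889 = -462 + 42889 = 42427$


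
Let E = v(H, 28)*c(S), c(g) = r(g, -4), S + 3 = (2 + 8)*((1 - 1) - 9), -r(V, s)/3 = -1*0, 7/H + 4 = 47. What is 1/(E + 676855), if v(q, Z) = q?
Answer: 1/676855 ≈ 1.4774e-6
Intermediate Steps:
H = 7/43 (H = 7/(-4 + 47) = 7/43 ≈ 0.16279)
r(V, s) = 0 (r(V, s) = -(-3)*0 = -3*0 = 0)
S = -93 (S = -3 + (2 + 8)*((1 - 1) - 9) = -3 + 10*(0 - 9) = -3 + 10*(-9) = -3 - 90 = -93)
c(g) = 0
E = 0 (E = (7/43)*0 = 0)
1/(E + 676855) = 1/(0 + 676855) = 1/676855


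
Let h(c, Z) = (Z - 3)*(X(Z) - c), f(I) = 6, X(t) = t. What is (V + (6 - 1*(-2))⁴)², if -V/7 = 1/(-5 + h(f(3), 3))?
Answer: 419717169/25 ≈ 1.6789e+7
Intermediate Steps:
h(c, Z) = (-3 + Z)*(Z - c) (h(c, Z) = (Z - 3)*(Z - c) = (-3 + Z)*(Z - c))
V = 7/5 (V = -7/(-5 + (3² - 3*3 + 3*6 - 1*3*6)) = -7/(-5 + (9 - 9 + 18 - 18)) = -7/(-5 + 0) = -7/(-5) = -7*(-⅕) = 7/5 ≈ 1.4000)
(V + (6 - 1*(-2))⁴)² = (7/5 + (6 - 1*(-2))⁴)² = (7/5 + (6 + 2)⁴)² = (7/5 + 8⁴)² = (7/5 + 4096)² = (20487/5)² = 419717169/25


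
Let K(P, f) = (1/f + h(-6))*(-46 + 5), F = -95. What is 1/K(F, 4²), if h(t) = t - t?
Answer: -16/41 ≈ -0.39024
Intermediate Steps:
h(t) = 0
K(P, f) = -41/f (K(P, f) = (1/f + 0)*(-46 + 5) = (1/f + 0)*(-41) = -41/f)
1/K(F, 4²) = 1/(-41/(4²)) = 1/(-41/16) = -16/41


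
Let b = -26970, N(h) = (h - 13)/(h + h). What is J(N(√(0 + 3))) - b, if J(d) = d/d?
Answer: 26971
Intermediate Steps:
N(h) = (-13 + h)/(2*h) (N(h) = (-13 + h)/((2*h)) = (-13 + h)*(1/(2*h)) = (-13 + h)/(2*h))
J(d) = 1
J(N(√(0 + 3))) - b = 1 - 1*(-26970) = 1 + 26970 = 26971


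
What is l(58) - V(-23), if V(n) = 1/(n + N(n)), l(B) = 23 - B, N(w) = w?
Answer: -1609/46 ≈ -34.978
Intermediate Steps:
V(n) = 1/(2*n) (V(n) = 1/(n + n) = 1/(2*n))
l(58) - V(-23) = (23 - 1*58) - 1/(2*(-23)) = (23 - 58) - (-1)/(2*23) = -35 - 1*(-1/46) = -35 + 1/46 = -1609/46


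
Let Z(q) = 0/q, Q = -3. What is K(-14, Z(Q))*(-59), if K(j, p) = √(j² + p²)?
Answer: -826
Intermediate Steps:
Z(q) = 0
K(-14, Z(Q))*(-59) = √((-14)² + 0²)*(-59) = √(196 + 0)*(-59) = √196*(-59) = 14*(-59) = -826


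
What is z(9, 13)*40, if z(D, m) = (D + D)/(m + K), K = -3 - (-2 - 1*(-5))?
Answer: 720/7 ≈ 102.86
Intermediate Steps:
K = -6 (K = -3 - (-2 + 5) = -3 - 1*3 = -3 - 3 = -6)
z(D, m) = 2*D/(-6 + m) (z(D, m) = (D + D)/(m - 6) = (2*D)/(-6 + m) = 2*D/(-6 + m))
z(9, 13)*40 = (2*9/(-6 + 13))*40 = (2*9/7)*40 = (2*9*(⅐))*40 = (18/7)*40 = 720/7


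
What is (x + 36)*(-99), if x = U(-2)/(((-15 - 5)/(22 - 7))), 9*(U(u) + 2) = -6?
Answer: -3762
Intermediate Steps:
U(u) = -8/3 (U(u) = -2 + (⅑)*(-6) = -2 - ⅔ = -8/3)
x = 2 (x = -8*(22 - 7)/(-15 - 5)/3 = -8/(3*((-20/15))) = -8/(3*((-20*1/15))) = -8/(3*(-4/3)) = -8/3*(-¾) = 2)
(x + 36)*(-99) = (2 + 36)*(-99) = 38*(-99) = -3762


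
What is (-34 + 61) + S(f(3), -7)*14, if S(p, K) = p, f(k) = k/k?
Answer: 41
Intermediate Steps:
f(k) = 1
(-34 + 61) + S(f(3), -7)*14 = (-34 + 61) + 1*14 = 27 + 14 = 41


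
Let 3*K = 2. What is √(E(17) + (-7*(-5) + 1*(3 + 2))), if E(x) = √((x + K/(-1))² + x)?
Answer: √(360 + 3*√2554)/3 ≈ 7.5396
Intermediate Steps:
K = ⅔ (K = (⅓)*2 = ⅔ ≈ 0.66667)
E(x) = √(x + (-⅔ + x)²) (E(x) = √((x + (⅔)/(-1))² + x) = √((x + (⅔)*(-1))² + x) = √((x - ⅔)² + x) = √((-⅔ + x)² + x) = √(x + (-⅔ + x)²))
√(E(17) + (-7*(-5) + 1*(3 + 2))) = √(√((-2 + 3*17)² + 9*17)/3 + (-7*(-5) + 1*(3 + 2))) = √(√((-2 + 51)² + 153)/3 + (35 + 1*5)) = √(√(49² + 153)/3 + (35 + 5)) = √(√(2401 + 153)/3 + 40) = √(√2554/3 + 40) = √(40 + √2554/3)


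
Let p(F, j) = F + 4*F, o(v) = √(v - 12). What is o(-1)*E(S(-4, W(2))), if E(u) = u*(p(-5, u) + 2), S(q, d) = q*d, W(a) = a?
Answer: 184*I*√13 ≈ 663.42*I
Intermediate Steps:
o(v) = √(-12 + v)
S(q, d) = d*q
p(F, j) = 5*F
E(u) = -23*u (E(u) = u*(5*(-5) + 2) = u*(-25 + 2) = u*(-23) = -23*u)
o(-1)*E(S(-4, W(2))) = √(-12 - 1)*(-46*(-4)) = √(-13)*(-23*(-8)) = (I*√13)*184 = 184*I*√13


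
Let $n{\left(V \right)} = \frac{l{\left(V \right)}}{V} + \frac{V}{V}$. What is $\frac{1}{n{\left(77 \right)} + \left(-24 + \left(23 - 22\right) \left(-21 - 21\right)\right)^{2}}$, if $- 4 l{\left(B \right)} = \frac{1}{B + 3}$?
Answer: $\frac{24640}{107356479} \approx 0.00022952$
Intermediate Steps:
$l{\left(B \right)} = - \frac{1}{4 \left(3 + B\right)}$ ($l{\left(B \right)} = - \frac{1}{4 \left(B + 3\right)} = - \frac{1}{4 \left(3 + B\right)}$)
$n{\left(V \right)} = 1 - \frac{1}{V \left(12 + 4 V\right)}$ ($n{\left(V \right)} = \frac{\left(-1\right) \frac{1}{12 + 4 V}}{V} + \frac{V}{V} = - \frac{1}{V \left(12 + 4 V\right)} + 1 = 1 - \frac{1}{V \left(12 + 4 V\right)}$)
$\frac{1}{n{\left(77 \right)} + \left(-24 + \left(23 - 22\right) \left(-21 - 21\right)\right)^{2}} = \frac{1}{\frac{- \frac{1}{4} + 77 \left(3 + 77\right)}{77 \left(3 + 77\right)} + \left(-24 + \left(23 - 22\right) \left(-21 - 21\right)\right)^{2}} = \frac{1}{\frac{- \frac{1}{4} + 77 \cdot 80}{77 \cdot 80} + \left(-24 + 1 \left(-42\right)\right)^{2}} = \frac{1}{\frac{1}{77} \cdot \frac{1}{80} \left(- \frac{1}{4} + 6160\right) + \left(-24 - 42\right)^{2}} = \frac{1}{\frac{1}{77} \cdot \frac{1}{80} \cdot \frac{24639}{4} + \left(-66\right)^{2}} = \frac{1}{\frac{24639}{24640} + 4356} = \frac{1}{\frac{107356479}{24640}} = \frac{24640}{107356479}$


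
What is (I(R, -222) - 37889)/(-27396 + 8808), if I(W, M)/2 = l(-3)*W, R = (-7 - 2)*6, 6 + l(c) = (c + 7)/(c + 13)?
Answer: 186421/92940 ≈ 2.0058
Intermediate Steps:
l(c) = -6 + (7 + c)/(13 + c) (l(c) = -6 + (c + 7)/(c + 13) = -6 + (7 + c)/(13 + c))
R = -54 (R = -9*6 = -54)
I(W, M) = -56*W/5 (I(W, M) = 2*(((-71 - 5*(-3))/(13 - 3))*W) = 2*(((-71 + 15)/10)*W) = 2*(((⅒)*(-56))*W) = 2*(-28*W/5) = -56*W/5)
(I(R, -222) - 37889)/(-27396 + 8808) = (-56/5*(-54) - 37889)/(-27396 + 8808) = (3024/5 - 37889)/(-18588) = -186421/5*(-1/18588) = 186421/92940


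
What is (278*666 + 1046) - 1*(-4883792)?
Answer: 5069986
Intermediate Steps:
(278*666 + 1046) - 1*(-4883792) = (185148 + 1046) + 4883792 = 186194 + 4883792 = 5069986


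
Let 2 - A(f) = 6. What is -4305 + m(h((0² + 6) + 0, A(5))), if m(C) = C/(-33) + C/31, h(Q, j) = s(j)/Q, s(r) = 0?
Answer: -4305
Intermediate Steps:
A(f) = -4 (A(f) = 2 - 1*6 = 2 - 6 = -4)
h(Q, j) = 0 (h(Q, j) = 0/Q = 0)
m(C) = 2*C/1023 (m(C) = C*(-1/33) + C*(1/31) = -C/33 + C/31 = 2*C/1023)
-4305 + m(h((0² + 6) + 0, A(5))) = -4305 + (2/1023)*0 = -4305 + 0 = -4305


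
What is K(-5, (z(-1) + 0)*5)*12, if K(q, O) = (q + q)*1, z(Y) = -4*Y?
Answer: -120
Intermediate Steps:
K(q, O) = 2*q (K(q, O) = (2*q)*1 = 2*q)
K(-5, (z(-1) + 0)*5)*12 = (2*(-5))*12 = -10*12 = -120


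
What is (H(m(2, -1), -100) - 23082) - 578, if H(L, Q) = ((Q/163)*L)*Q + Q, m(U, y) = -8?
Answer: -3952880/163 ≈ -24251.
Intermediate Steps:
H(L, Q) = Q + L*Q²/163 (H(L, Q) = ((Q*(1/163))*L)*Q + Q = ((Q/163)*L)*Q + Q = (L*Q/163)*Q + Q = L*Q²/163 + Q = Q + L*Q²/163)
(H(m(2, -1), -100) - 23082) - 578 = ((1/163)*(-100)*(163 - 8*(-100)) - 23082) - 578 = ((1/163)*(-100)*(163 + 800) - 23082) - 578 = ((1/163)*(-100)*963 - 23082) - 578 = (-96300/163 - 23082) - 578 = -3858666/163 - 578 = -3952880/163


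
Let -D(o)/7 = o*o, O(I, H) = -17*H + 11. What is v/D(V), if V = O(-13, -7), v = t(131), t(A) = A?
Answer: -131/118300 ≈ -0.0011074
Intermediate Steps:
v = 131
O(I, H) = 11 - 17*H
V = 130 (V = 11 - 17*(-7) = 11 + 119 = 130)
D(o) = -7*o**2 (D(o) = -7*o*o = -7*o**2)
v/D(V) = 131/((-7*130**2)) = 131/((-7*16900)) = 131/(-118300) = 131*(-1/118300) = -131/118300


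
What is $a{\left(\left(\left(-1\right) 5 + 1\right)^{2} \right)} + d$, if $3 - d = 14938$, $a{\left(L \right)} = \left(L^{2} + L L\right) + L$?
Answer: $-14407$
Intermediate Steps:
$a{\left(L \right)} = L + 2 L^{2}$ ($a{\left(L \right)} = \left(L^{2} + L^{2}\right) + L = 2 L^{2} + L = L + 2 L^{2}$)
$d = -14935$ ($d = 3 - 14938 = -14935$)
$a{\left(\left(\left(-1\right) 5 + 1\right)^{2} \right)} + d = \left(\left(-1\right) 5 + 1\right)^{2} \left(1 + 2 \left(\left(-1\right) 5 + 1\right)^{2}\right) - 14935 = \left(-5 + 1\right)^{2} \left(1 + 2 \left(-5 + 1\right)^{2}\right) - 14935 = \left(-4\right)^{2} \left(1 + 2 \left(-4\right)^{2}\right) - 14935 = 16 \left(1 + 2 \cdot 16\right) - 14935 = 16 \left(1 + 32\right) - 14935 = 16 \cdot 33 - 14935 = 528 - 14935 = -14407$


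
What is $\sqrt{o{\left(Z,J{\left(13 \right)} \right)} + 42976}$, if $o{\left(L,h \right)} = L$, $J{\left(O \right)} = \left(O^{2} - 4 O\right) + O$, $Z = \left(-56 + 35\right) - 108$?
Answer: $\sqrt{42847} \approx 207.0$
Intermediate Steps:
$Z = -129$ ($Z = -21 - 108 = -129$)
$J{\left(O \right)} = O^{2} - 3 O$
$\sqrt{o{\left(Z,J{\left(13 \right)} \right)} + 42976} = \sqrt{-129 + 42976} = \sqrt{42847}$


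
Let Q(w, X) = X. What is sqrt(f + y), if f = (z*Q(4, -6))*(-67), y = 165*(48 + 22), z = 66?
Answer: sqrt(38082) ≈ 195.15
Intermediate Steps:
y = 11550 (y = 165*70 = 11550)
f = 26532 (f = (66*(-6))*(-67) = -396*(-67) = 26532)
sqrt(f + y) = sqrt(26532 + 11550) = sqrt(38082)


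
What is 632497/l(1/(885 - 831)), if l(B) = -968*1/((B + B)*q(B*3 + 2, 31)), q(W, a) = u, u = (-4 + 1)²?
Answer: -632497/2904 ≈ -217.80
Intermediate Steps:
u = 9 (u = (-3)² = 9)
q(W, a) = 9
l(B) = -484/(9*B) (l(B) = -968*1/(9*(B + B)) = -968*1/(18*B) = -484/(9*B))
632497/l(1/(885 - 831)) = 632497/((-484/(9*(1/(885 - 831))))) = 632497/((-484/(9*(1/54)))) = 632497/((-484/(9*1/54))) = 632497/((-484/9*54)) = 632497/(-2904) = 632497*(-1/2904) = -632497/2904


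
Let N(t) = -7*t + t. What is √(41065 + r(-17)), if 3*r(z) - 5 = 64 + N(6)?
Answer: 6*√1141 ≈ 202.67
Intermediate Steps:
N(t) = -6*t
r(z) = 11 (r(z) = 5/3 + (64 - 6*6)/3 = 5/3 + (64 - 36)/3 = 5/3 + (⅓)*28 = 5/3 + 28/3 = 11)
√(41065 + r(-17)) = √(41065 + 11) = √41076 = 6*√1141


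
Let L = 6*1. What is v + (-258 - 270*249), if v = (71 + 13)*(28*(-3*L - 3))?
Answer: -116880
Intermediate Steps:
L = 6
v = -49392 (v = (71 + 13)*(28*(-3*6 - 3)) = 84*(28*(-18 - 3)) = 84*(28*(-21)) = 84*(-588) = -49392)
v + (-258 - 270*249) = -49392 + (-258 - 270*249) = -49392 + (-258 - 67230) = -49392 - 67488 = -116880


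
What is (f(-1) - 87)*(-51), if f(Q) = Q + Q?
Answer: 4539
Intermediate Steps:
f(Q) = 2*Q
(f(-1) - 87)*(-51) = (2*(-1) - 87)*(-51) = (-2 - 87)*(-51) = -89*(-51) = 4539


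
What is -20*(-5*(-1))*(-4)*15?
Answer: 6000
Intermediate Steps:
-20*(-5*(-1))*(-4)*15 = -100*(-4)*15 = -20*(-20)*15 = 400*15 = 6000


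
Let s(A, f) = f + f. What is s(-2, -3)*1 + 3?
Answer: -3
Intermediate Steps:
s(A, f) = 2*f
s(-2, -3)*1 + 3 = (2*(-3))*1 + 3 = -6*1 + 3 = -6 + 3 = -3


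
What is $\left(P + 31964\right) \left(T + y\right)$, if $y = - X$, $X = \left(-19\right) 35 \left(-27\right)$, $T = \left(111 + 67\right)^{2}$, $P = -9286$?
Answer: $311346262$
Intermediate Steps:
$T = 31684$ ($T = 178^{2} = 31684$)
$X = 17955$ ($X = \left(-665\right) \left(-27\right) = 17955$)
$y = -17955$ ($y = \left(-1\right) 17955 = -17955$)
$\left(P + 31964\right) \left(T + y\right) = \left(-9286 + 31964\right) \left(31684 - 17955\right) = 22678 \cdot 13729 = 311346262$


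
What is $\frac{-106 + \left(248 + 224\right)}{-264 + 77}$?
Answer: $- \frac{366}{187} \approx -1.9572$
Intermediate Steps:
$\frac{-106 + \left(248 + 224\right)}{-264 + 77} = \frac{-106 + 472}{-187} = \left(- \frac{1}{187}\right) 366 = - \frac{366}{187}$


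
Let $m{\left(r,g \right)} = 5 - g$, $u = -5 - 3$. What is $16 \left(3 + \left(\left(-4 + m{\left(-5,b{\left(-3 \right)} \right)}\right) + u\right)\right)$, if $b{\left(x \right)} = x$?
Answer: $-16$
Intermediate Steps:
$u = -8$
$16 \left(3 + \left(\left(-4 + m{\left(-5,b{\left(-3 \right)} \right)}\right) + u\right)\right) = 16 \left(3 + \left(\left(-4 + \left(5 - -3\right)\right) - 8\right)\right) = 16 \left(3 + \left(\left(-4 + \left(5 + 3\right)\right) - 8\right)\right) = 16 \left(3 + \left(\left(-4 + 8\right) - 8\right)\right) = 16 \left(3 + \left(4 - 8\right)\right) = 16 \left(3 - 4\right) = 16 \left(-1\right) = -16$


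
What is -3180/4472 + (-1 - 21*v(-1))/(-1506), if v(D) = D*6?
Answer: -334255/420927 ≈ -0.79409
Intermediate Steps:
v(D) = 6*D
-3180/4472 + (-1 - 21*v(-1))/(-1506) = -3180/4472 + (-1 - 126*(-1))/(-1506) = -3180*1/4472 + (-1 - 21*(-6))*(-1/1506) = -795/1118 + (-1 + 126)*(-1/1506) = -795/1118 + 125*(-1/1506) = -795/1118 - 125/1506 = -334255/420927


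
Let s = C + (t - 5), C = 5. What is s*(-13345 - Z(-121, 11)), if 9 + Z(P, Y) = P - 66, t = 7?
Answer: -92043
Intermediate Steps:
Z(P, Y) = -75 + P (Z(P, Y) = -9 + (P - 66) = -9 + (-66 + P) = -75 + P)
s = 7 (s = 5 + (7 - 5) = 5 + 2 = 7)
s*(-13345 - Z(-121, 11)) = 7*(-13345 - (-75 - 121)) = 7*(-13345 - 1*(-196)) = 7*(-13345 + 196) = 7*(-13149) = -92043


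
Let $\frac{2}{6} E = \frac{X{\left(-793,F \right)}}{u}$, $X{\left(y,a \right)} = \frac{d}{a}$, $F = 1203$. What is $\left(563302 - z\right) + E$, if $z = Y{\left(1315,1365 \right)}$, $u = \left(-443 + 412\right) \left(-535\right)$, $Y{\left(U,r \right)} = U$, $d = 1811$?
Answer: $\frac{3737542314206}{6650585} \approx 5.6199 \cdot 10^{5}$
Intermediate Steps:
$u = 16585$ ($u = \left(-31\right) \left(-535\right) = 16585$)
$z = 1315$
$X{\left(y,a \right)} = \frac{1811}{a}$
$E = \frac{1811}{6650585}$ ($E = 3 \frac{1811 \cdot \frac{1}{1203}}{16585} = 3 \cdot 1811 \cdot \frac{1}{1203} \cdot \frac{1}{16585} = 3 \cdot \frac{1811}{1203} \cdot \frac{1}{16585} = 3 \cdot \frac{1811}{19951755} = \frac{1811}{6650585} \approx 0.00027231$)
$\left(563302 - z\right) + E = \left(563302 - 1315\right) + \frac{1811}{6650585} = 561987 + \frac{1811}{6650585} = \frac{3737542314206}{6650585}$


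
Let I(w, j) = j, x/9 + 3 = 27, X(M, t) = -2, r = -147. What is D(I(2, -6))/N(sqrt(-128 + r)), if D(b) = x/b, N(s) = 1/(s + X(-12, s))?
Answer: 72 - 180*I*sqrt(11) ≈ 72.0 - 596.99*I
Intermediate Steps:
x = 216 (x = -27 + 9*27 = -27 + 243 = 216)
N(s) = 1/(-2 + s) (N(s) = 1/(s - 2) = 1/(-2 + s))
D(b) = 216/b
D(I(2, -6))/N(sqrt(-128 + r)) = (216/(-6))/(1/(-2 + sqrt(-128 - 147))) = (216*(-1/6))/(1/(-2 + sqrt(-275))) = -(-72 + 180*I*sqrt(11)) = -36*(-2 + 5*I*sqrt(11)) = 72 - 180*I*sqrt(11)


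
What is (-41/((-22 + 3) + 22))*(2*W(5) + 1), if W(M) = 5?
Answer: -451/3 ≈ -150.33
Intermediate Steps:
(-41/((-22 + 3) + 22))*(2*W(5) + 1) = (-41/((-22 + 3) + 22))*(2*5 + 1) = (-41/(-19 + 22))*(10 + 1) = (-41/3)*11 = ((1/3)*(-41))*11 = -41/3*11 = -451/3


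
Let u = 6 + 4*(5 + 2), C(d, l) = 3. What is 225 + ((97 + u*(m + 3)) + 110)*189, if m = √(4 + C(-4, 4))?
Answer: 58626 + 6426*√7 ≈ 75628.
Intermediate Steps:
m = √7 (m = √(4 + 3) = √7 ≈ 2.6458)
u = 34 (u = 6 + 4*7 = 6 + 28 = 34)
225 + ((97 + u*(m + 3)) + 110)*189 = 225 + ((97 + 34*(√7 + 3)) + 110)*189 = 225 + ((97 + 34*(3 + √7)) + 110)*189 = 225 + ((97 + (102 + 34*√7)) + 110)*189 = 225 + ((199 + 34*√7) + 110)*189 = 225 + (309 + 34*√7)*189 = 225 + (58401 + 6426*√7) = 58626 + 6426*√7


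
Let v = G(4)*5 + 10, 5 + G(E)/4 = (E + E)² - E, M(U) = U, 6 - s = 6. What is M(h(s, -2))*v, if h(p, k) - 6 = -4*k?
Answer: 15540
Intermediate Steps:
s = 0 (s = 6 - 1*6 = 6 - 6 = 0)
h(p, k) = 6 - 4*k
G(E) = -20 - 4*E + 16*E² (G(E) = -20 + 4*((E + E)² - E) = -20 + 4*((2*E)² - E) = -20 + 4*(4*E² - E) = -20 + 4*(-E + 4*E²) = -20 + (-4*E + 16*E²) = -20 - 4*E + 16*E²)
v = 1110 (v = (-20 - 4*4 + 16*4²)*5 + 10 = (-20 - 16 + 16*16)*5 + 10 = (-20 - 16 + 256)*5 + 10 = 220*5 + 10 = 1100 + 10 = 1110)
M(h(s, -2))*v = (6 - 4*(-2))*1110 = (6 + 8)*1110 = 14*1110 = 15540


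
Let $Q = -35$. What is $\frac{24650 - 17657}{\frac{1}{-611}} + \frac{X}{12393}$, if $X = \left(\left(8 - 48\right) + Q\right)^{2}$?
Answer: $- \frac{5883538946}{1377} \approx -4.2727 \cdot 10^{6}$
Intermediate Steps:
$X = 5625$ ($X = \left(\left(8 - 48\right) - 35\right)^{2} = \left(-40 - 35\right)^{2} = \left(-75\right)^{2} = 5625$)
$\frac{24650 - 17657}{\frac{1}{-611}} + \frac{X}{12393} = \frac{24650 - 17657}{\frac{1}{-611}} + \frac{5625}{12393} = \frac{24650 - 17657}{- \frac{1}{611}} + 5625 \cdot \frac{1}{12393} = 6993 \left(-611\right) + \frac{625}{1377} = -4272723 + \frac{625}{1377} = - \frac{5883538946}{1377}$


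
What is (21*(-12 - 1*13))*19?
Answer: -9975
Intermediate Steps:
(21*(-12 - 1*13))*19 = (21*(-12 - 13))*19 = (21*(-25))*19 = -525*19 = -9975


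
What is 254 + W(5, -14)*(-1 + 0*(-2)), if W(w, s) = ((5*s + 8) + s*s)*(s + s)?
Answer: 4006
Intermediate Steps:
W(w, s) = 2*s*(8 + s**2 + 5*s) (W(w, s) = ((8 + 5*s) + s**2)*(2*s) = (8 + s**2 + 5*s)*(2*s) = 2*s*(8 + s**2 + 5*s))
254 + W(5, -14)*(-1 + 0*(-2)) = 254 + (2*(-14)*(8 + (-14)**2 + 5*(-14)))*(-1 + 0*(-2)) = 254 + (2*(-14)*(8 + 196 - 70))*(-1 + 0) = 254 + (2*(-14)*134)*(-1) = 254 - 3752*(-1) = 254 + 3752 = 4006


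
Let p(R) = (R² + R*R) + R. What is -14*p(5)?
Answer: -770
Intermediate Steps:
p(R) = R + 2*R² (p(R) = (R² + R²) + R = 2*R² + R = R + 2*R²)
-14*p(5) = -70*(1 + 2*5) = -70*(1 + 10) = -70*11 = -14*55 = -770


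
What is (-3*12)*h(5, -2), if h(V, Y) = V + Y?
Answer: -108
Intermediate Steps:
(-3*12)*h(5, -2) = (-3*12)*(5 - 2) = -36*3 = -108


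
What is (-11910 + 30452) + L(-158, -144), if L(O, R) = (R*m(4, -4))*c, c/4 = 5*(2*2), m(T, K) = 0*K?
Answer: 18542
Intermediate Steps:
m(T, K) = 0
c = 80 (c = 4*(5*(2*2)) = 4*(5*4) = 4*20 = 80)
L(O, R) = 0 (L(O, R) = (R*0)*80 = 0*80 = 0)
(-11910 + 30452) + L(-158, -144) = (-11910 + 30452) + 0 = 18542 + 0 = 18542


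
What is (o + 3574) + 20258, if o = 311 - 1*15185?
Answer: 8958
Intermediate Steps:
o = -14874 (o = 311 - 15185 = -14874)
(o + 3574) + 20258 = (-14874 + 3574) + 20258 = -11300 + 20258 = 8958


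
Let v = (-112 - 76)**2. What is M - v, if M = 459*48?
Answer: -13312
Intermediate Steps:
v = 35344 (v = (-188)**2 = 35344)
M = 22032
M - v = 22032 - 1*35344 = 22032 - 35344 = -13312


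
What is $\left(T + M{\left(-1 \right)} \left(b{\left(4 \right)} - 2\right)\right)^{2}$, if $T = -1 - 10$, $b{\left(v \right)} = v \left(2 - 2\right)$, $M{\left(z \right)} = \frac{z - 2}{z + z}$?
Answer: $196$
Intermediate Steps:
$M{\left(z \right)} = \frac{-2 + z}{2 z}$
$b{\left(v \right)} = 0$ ($b{\left(v \right)} = v 0 = 0$)
$T = -11$
$\left(T + M{\left(-1 \right)} \left(b{\left(4 \right)} - 2\right)\right)^{2} = \left(-11 + \frac{-2 - 1}{2 \left(-1\right)} \left(0 - 2\right)\right)^{2} = \left(-11 + \frac{1}{2} \left(-1\right) \left(-3\right) \left(-2\right)\right)^{2} = \left(-11 + \frac{3}{2} \left(-2\right)\right)^{2} = \left(-11 - 3\right)^{2} = \left(-14\right)^{2} = 196$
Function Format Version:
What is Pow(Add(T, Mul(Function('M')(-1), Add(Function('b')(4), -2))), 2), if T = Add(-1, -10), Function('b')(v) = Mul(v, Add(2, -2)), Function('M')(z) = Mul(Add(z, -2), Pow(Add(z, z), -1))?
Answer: 196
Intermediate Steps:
Function('M')(z) = Mul(Rational(1, 2), Pow(z, -1), Add(-2, z)) (Function('M')(z) = Mul(Add(-2, z), Pow(Mul(2, z), -1)) = Mul(Add(-2, z), Mul(Rational(1, 2), Pow(z, -1))) = Mul(Rational(1, 2), Pow(z, -1), Add(-2, z)))
Function('b')(v) = 0 (Function('b')(v) = Mul(v, 0) = 0)
T = -11
Pow(Add(T, Mul(Function('M')(-1), Add(Function('b')(4), -2))), 2) = Pow(Add(-11, Mul(Mul(Rational(1, 2), Pow(-1, -1), Add(-2, -1)), Add(0, -2))), 2) = Pow(Add(-11, Mul(Mul(Rational(1, 2), -1, -3), -2)), 2) = Pow(Add(-11, Mul(Rational(3, 2), -2)), 2) = Pow(Add(-11, -3), 2) = Pow(-14, 2) = 196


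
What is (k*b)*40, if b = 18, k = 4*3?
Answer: 8640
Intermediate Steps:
k = 12
(k*b)*40 = (12*18)*40 = 216*40 = 8640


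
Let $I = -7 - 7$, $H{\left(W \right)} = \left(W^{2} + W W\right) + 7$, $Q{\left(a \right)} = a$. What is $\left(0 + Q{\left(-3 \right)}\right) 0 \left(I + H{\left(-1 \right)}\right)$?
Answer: $0$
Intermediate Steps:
$H{\left(W \right)} = 7 + 2 W^{2}$ ($H{\left(W \right)} = \left(W^{2} + W^{2}\right) + 7 = 2 W^{2} + 7 = 7 + 2 W^{2}$)
$I = -14$ ($I = -7 - 7 = -14$)
$\left(0 + Q{\left(-3 \right)}\right) 0 \left(I + H{\left(-1 \right)}\right) = \left(0 - 3\right) 0 \left(-14 + \left(7 + 2 \left(-1\right)^{2}\right)\right) = \left(-3\right) 0 \left(-14 + \left(7 + 2 \cdot 1\right)\right) = 0 \left(-14 + \left(7 + 2\right)\right) = 0 \left(-14 + 9\right) = 0 \left(-5\right) = 0$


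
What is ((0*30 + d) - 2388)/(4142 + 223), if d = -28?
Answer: -2416/4365 ≈ -0.55349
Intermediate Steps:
((0*30 + d) - 2388)/(4142 + 223) = ((0*30 - 28) - 2388)/(4142 + 223) = ((0 - 28) - 2388)/4365 = (-28 - 2388)*(1/4365) = -2416*1/4365 = -2416/4365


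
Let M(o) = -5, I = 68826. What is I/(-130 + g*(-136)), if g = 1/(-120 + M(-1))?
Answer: -4301625/8057 ≈ -533.90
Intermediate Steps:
g = -1/125 (g = 1/(-120 - 5) = 1/(-125) = -1/125 ≈ -0.0080000)
I/(-130 + g*(-136)) = 68826/(-130 - 1/125*(-136)) = 68826/(-130 + 136/125) = 68826/(-16114/125) = 68826*(-125/16114) = -4301625/8057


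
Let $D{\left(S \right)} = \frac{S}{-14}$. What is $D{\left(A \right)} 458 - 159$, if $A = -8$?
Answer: $\frac{719}{7} \approx 102.71$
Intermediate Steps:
$D{\left(S \right)} = - \frac{S}{14}$ ($D{\left(S \right)} = S \left(- \frac{1}{14}\right) = - \frac{S}{14}$)
$D{\left(A \right)} 458 - 159 = \left(- \frac{1}{14}\right) \left(-8\right) 458 - 159 = \frac{4}{7} \cdot 458 - 159 = \frac{1832}{7} - 159 = \frac{719}{7}$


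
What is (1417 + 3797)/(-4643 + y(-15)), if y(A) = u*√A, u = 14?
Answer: -24208602/21560389 - 72996*I*√15/21560389 ≈ -1.1228 - 0.013113*I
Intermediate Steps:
y(A) = 14*√A
(1417 + 3797)/(-4643 + y(-15)) = (1417 + 3797)/(-4643 + 14*√(-15)) = 5214/(-4643 + 14*(I*√15)) = 5214/(-4643 + 14*I*√15)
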